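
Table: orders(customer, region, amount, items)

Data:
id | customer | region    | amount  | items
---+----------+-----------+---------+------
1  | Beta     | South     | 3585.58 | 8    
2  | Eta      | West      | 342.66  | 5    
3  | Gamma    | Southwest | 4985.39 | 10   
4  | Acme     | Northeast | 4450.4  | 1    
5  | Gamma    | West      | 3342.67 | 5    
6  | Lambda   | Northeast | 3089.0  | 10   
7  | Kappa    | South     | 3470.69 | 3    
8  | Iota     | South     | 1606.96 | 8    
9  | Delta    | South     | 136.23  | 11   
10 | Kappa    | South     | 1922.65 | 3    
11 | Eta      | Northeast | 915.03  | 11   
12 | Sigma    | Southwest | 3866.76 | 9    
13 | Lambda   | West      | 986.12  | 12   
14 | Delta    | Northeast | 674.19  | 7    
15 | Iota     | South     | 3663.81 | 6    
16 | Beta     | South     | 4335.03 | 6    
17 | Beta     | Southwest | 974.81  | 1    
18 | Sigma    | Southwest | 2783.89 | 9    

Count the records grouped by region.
SELECT region, COUNT(*) as count
FROM orders
GROUP BY region

Result:
  Northeast: 4
  South: 7
  Southwest: 4
  West: 3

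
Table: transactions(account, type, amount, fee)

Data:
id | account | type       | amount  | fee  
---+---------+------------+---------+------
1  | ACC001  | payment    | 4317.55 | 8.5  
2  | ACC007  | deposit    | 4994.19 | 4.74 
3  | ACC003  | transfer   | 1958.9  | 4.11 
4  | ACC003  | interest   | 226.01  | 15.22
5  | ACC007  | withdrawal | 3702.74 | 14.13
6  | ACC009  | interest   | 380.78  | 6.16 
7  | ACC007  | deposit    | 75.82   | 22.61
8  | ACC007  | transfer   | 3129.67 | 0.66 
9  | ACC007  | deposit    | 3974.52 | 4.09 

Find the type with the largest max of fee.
SELECT type, MAX(fee) as val
FROM transactions
GROUP BY type
ORDER BY val DESC
LIMIT 1

Result: deposit with max(fee) = 22.61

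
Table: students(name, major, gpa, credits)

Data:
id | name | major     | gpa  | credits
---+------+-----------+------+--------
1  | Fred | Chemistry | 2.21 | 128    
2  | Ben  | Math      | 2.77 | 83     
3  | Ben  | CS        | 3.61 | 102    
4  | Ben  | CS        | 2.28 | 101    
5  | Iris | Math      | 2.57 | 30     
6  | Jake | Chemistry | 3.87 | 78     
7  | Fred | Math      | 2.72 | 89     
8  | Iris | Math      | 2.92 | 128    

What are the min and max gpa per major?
SELECT major, MIN(gpa), MAX(gpa)
FROM students
GROUP BY major

Result:
  CS: min=2.28, max=3.61
  Chemistry: min=2.21, max=3.87
  Math: min=2.57, max=2.92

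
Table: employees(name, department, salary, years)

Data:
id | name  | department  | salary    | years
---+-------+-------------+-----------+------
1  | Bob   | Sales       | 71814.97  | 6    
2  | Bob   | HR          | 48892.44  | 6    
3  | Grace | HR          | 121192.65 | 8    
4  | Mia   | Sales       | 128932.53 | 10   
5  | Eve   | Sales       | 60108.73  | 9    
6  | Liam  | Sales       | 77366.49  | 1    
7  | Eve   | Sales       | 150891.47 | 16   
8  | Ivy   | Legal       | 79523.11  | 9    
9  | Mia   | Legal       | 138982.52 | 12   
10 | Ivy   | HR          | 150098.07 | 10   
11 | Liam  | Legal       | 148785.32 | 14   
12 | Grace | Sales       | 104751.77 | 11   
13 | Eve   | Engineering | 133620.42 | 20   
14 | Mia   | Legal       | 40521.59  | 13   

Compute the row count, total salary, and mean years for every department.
SELECT department,
       COUNT(*) as cnt,
       SUM(salary) as total_salary,
       AVG(years) as avg_years
FROM employees
GROUP BY department

Result:
  Engineering: 1 records, 133620.42 total salary, 20.00 avg years
  HR: 3 records, 320183.16 total salary, 8.00 avg years
  Legal: 4 records, 407812.54 total salary, 12.00 avg years
  Sales: 6 records, 593865.96 total salary, 8.83 avg years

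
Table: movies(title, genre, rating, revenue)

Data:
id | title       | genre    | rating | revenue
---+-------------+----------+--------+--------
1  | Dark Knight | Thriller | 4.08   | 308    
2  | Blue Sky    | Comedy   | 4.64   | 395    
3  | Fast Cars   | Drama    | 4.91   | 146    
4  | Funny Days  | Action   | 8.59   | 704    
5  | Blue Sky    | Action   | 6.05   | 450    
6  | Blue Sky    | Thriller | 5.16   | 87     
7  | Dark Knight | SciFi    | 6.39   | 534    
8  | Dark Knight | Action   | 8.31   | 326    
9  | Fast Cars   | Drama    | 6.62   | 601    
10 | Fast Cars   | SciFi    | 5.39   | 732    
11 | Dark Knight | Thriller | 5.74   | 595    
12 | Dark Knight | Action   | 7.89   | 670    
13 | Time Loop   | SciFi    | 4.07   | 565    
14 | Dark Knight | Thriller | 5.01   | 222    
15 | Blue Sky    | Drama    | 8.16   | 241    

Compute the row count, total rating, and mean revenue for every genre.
SELECT genre,
       COUNT(*) as cnt,
       SUM(rating) as total_rating,
       AVG(revenue) as avg_revenue
FROM movies
GROUP BY genre

Result:
  Action: 4 records, 30.84 total rating, 537.50 avg revenue
  Comedy: 1 records, 4.64 total rating, 395.00 avg revenue
  Drama: 3 records, 19.69 total rating, 329.33 avg revenue
  SciFi: 3 records, 15.85 total rating, 610.33 avg revenue
  Thriller: 4 records, 19.99 total rating, 303.00 avg revenue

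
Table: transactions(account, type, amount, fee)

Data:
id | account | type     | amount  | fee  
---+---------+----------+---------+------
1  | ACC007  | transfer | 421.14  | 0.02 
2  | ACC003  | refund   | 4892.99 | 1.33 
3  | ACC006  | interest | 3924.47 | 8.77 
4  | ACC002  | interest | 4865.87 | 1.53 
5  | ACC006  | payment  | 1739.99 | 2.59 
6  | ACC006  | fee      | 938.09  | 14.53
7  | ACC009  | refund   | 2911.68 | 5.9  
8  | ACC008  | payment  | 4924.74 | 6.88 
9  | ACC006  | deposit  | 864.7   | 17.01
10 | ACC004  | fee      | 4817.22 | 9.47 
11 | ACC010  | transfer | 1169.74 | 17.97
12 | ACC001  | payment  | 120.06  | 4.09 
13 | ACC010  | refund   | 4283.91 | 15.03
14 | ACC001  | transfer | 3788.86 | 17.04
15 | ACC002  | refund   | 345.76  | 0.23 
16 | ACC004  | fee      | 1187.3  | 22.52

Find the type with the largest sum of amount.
SELECT type, SUM(amount) as val
FROM transactions
GROUP BY type
ORDER BY val DESC
LIMIT 1

Result: refund with sum(amount) = 12434.34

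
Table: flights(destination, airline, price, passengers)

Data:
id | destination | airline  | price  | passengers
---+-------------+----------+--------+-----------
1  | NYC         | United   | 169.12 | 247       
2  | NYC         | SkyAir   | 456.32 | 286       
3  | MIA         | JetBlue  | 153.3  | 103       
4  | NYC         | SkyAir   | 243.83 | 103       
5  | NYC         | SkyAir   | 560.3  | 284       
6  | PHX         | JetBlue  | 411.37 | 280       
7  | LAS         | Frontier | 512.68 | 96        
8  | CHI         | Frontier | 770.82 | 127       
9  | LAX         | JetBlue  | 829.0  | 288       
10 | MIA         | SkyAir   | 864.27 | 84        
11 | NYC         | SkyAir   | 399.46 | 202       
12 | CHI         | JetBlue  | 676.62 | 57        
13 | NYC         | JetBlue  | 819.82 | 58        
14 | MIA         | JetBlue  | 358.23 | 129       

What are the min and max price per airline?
SELECT airline, MIN(price), MAX(price)
FROM flights
GROUP BY airline

Result:
  Frontier: min=512.68, max=770.82
  JetBlue: min=153.30, max=829.00
  SkyAir: min=243.83, max=864.27
  United: min=169.12, max=169.12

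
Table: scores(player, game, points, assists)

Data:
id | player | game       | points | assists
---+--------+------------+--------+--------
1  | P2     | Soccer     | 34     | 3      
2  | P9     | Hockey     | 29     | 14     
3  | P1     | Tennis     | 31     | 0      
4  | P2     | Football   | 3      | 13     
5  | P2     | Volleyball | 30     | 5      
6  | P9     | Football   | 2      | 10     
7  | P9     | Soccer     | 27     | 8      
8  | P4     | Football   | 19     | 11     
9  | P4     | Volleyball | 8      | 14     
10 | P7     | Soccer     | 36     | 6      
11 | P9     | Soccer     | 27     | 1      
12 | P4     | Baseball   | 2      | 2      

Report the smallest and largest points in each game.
SELECT game, MIN(points), MAX(points)
FROM scores
GROUP BY game

Result:
  Baseball: min=2, max=2
  Football: min=2, max=19
  Hockey: min=29, max=29
  Soccer: min=27, max=36
  Tennis: min=31, max=31
  Volleyball: min=8, max=30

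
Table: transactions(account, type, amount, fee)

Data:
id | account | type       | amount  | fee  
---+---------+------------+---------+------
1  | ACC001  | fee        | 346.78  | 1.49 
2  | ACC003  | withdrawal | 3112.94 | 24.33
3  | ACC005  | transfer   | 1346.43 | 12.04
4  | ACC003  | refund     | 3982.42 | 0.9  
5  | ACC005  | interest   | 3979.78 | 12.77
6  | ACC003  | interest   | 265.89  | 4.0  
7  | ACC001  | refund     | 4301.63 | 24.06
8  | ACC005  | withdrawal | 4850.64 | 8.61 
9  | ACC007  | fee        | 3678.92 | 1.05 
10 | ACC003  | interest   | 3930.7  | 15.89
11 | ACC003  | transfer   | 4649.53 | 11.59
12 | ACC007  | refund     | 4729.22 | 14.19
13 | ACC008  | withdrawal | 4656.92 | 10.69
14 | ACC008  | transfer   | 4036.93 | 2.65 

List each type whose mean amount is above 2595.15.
SELECT type, AVG(amount)
FROM transactions
GROUP BY type
HAVING AVG(amount) > 2595.15

Result:
  interest: avg=2725.46
  refund: avg=4337.76
  transfer: avg=3344.30
  withdrawal: avg=4206.83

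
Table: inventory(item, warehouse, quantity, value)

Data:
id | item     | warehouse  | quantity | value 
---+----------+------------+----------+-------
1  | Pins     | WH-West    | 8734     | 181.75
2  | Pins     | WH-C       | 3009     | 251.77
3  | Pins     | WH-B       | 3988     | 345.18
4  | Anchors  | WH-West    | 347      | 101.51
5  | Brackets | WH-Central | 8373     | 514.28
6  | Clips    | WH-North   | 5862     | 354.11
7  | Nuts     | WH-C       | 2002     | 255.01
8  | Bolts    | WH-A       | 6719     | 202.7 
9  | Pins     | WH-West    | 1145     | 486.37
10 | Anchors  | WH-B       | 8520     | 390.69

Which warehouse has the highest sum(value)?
SELECT warehouse, SUM(value) as val
FROM inventory
GROUP BY warehouse
ORDER BY val DESC
LIMIT 1

Result: WH-West with sum(value) = 769.63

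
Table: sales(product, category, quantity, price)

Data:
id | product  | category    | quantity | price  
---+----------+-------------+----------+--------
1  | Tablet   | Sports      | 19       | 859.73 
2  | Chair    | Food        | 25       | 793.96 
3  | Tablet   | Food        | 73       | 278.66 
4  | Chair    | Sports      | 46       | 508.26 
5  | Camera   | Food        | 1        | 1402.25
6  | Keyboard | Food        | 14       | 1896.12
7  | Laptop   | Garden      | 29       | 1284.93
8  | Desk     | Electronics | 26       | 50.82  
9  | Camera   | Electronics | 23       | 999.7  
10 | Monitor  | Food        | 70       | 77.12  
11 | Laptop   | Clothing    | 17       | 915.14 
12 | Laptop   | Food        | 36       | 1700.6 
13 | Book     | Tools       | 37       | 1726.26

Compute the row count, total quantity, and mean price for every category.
SELECT category,
       COUNT(*) as cnt,
       SUM(quantity) as total_quantity,
       AVG(price) as avg_price
FROM sales
GROUP BY category

Result:
  Clothing: 1 records, 17 total quantity, 915.14 avg price
  Electronics: 2 records, 49 total quantity, 525.26 avg price
  Food: 6 records, 219 total quantity, 1024.79 avg price
  Garden: 1 records, 29 total quantity, 1284.93 avg price
  Sports: 2 records, 65 total quantity, 684.00 avg price
  Tools: 1 records, 37 total quantity, 1726.26 avg price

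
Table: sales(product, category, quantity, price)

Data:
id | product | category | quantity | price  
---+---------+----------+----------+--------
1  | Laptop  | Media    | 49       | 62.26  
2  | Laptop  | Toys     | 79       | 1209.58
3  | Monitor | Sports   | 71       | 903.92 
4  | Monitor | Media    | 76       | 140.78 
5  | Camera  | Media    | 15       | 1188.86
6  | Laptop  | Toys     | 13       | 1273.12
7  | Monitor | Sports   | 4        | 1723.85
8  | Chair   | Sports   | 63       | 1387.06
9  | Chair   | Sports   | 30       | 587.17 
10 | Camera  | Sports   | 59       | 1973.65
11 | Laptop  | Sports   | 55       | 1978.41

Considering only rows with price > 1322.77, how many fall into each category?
SELECT category, COUNT(*)
FROM sales
WHERE price > 1322.77
GROUP BY category

Note: WHERE filters rows before grouping.

Result:
  Sports: 4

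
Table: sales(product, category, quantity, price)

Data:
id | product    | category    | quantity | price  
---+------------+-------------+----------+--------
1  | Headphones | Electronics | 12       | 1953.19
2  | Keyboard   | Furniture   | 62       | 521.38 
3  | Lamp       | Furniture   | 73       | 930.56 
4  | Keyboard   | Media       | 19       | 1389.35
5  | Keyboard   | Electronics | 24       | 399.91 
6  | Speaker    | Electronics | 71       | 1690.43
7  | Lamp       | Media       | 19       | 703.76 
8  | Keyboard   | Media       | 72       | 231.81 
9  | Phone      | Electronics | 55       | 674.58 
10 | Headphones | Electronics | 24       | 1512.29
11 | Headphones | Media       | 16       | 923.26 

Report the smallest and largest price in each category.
SELECT category, MIN(price), MAX(price)
FROM sales
GROUP BY category

Result:
  Electronics: min=399.91, max=1953.19
  Furniture: min=521.38, max=930.56
  Media: min=231.81, max=1389.35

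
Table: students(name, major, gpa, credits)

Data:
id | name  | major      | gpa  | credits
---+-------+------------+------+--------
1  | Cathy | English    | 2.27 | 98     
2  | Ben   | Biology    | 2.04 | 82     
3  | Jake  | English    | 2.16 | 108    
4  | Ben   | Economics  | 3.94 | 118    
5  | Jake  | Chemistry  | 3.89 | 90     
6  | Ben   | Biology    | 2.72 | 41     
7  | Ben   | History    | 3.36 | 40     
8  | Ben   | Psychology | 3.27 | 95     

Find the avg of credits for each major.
SELECT major, AVG(credits) as result
FROM students
GROUP BY major

Result:
  Biology: 61.50
  Chemistry: 90.00
  Economics: 118.00
  English: 103.00
  History: 40.00
  Psychology: 95.00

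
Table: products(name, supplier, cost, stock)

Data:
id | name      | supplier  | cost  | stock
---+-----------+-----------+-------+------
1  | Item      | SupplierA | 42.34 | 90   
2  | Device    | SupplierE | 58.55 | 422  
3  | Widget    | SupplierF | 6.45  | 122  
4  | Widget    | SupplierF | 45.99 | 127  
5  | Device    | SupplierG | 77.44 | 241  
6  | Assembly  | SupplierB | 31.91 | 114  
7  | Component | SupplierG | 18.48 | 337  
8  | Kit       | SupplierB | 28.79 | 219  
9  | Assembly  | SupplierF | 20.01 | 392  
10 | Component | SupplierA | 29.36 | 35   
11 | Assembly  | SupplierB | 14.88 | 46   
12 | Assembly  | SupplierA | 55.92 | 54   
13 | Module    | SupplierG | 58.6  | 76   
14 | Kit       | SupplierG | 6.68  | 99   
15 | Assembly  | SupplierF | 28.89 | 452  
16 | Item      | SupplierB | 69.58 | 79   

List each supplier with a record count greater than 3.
SELECT supplier, COUNT(*) as cnt
FROM products
GROUP BY supplier
HAVING COUNT(*) > 3

Result:
  SupplierB: 4
  SupplierF: 4
  SupplierG: 4

Note: HAVING filters groups after aggregation, WHERE filters rows before.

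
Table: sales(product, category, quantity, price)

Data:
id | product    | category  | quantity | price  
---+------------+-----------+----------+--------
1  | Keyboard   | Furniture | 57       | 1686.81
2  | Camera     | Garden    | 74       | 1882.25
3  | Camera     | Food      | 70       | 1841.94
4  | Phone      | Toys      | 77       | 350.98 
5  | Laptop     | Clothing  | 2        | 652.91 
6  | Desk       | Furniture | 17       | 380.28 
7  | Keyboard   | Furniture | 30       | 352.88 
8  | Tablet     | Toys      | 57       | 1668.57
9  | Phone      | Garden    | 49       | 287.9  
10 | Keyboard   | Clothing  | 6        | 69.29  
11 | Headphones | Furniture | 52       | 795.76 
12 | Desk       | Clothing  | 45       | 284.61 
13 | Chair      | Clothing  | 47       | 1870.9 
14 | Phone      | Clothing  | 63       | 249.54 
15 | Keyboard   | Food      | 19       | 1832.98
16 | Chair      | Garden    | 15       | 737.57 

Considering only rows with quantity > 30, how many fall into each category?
SELECT category, COUNT(*)
FROM sales
WHERE quantity > 30
GROUP BY category

Note: WHERE filters rows before grouping.

Result:
  Clothing: 3
  Food: 1
  Furniture: 2
  Garden: 2
  Toys: 2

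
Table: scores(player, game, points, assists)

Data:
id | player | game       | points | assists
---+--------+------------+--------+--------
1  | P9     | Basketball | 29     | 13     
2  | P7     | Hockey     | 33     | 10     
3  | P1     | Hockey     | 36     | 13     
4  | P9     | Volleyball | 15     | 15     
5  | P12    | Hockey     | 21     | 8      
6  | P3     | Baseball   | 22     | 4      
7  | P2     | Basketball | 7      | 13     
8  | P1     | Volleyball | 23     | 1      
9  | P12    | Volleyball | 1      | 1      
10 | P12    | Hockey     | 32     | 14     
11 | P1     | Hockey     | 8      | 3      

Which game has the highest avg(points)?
SELECT game, AVG(points) as val
FROM scores
GROUP BY game
ORDER BY val DESC
LIMIT 1

Result: Hockey with avg(points) = 26.00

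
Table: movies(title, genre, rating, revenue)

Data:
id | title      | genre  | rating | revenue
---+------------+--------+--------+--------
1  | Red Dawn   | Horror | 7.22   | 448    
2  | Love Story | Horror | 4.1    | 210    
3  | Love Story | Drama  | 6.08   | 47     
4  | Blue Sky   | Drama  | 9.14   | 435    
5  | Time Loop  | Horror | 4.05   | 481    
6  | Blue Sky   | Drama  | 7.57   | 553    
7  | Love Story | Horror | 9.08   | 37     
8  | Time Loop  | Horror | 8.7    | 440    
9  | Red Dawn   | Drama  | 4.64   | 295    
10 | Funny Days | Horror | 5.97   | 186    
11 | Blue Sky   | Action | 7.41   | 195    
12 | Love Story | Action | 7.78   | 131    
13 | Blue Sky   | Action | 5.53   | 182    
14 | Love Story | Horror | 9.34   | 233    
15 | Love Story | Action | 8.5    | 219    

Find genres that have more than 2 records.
SELECT genre, COUNT(*) as cnt
FROM movies
GROUP BY genre
HAVING COUNT(*) > 2

Result:
  Action: 4
  Drama: 4
  Horror: 7

Note: HAVING filters groups after aggregation, WHERE filters rows before.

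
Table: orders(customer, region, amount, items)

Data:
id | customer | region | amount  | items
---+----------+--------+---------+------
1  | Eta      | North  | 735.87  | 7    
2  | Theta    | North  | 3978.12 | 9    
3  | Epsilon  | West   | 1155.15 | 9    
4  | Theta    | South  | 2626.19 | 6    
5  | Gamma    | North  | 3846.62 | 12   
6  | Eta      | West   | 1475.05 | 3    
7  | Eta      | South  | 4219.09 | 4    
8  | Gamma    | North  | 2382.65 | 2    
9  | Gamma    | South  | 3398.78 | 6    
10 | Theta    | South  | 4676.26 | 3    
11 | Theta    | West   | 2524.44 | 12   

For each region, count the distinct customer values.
SELECT region, COUNT(DISTINCT customer)
FROM orders
GROUP BY region

Result:
  North: 3 distinct
  South: 3 distinct
  West: 3 distinct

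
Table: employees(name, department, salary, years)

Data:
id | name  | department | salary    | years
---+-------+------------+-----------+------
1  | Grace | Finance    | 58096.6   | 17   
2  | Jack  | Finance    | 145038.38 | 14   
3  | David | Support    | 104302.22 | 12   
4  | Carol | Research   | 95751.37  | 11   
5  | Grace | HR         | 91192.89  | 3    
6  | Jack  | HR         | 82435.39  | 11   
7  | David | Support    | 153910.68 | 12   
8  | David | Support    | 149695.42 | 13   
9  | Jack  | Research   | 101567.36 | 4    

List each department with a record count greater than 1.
SELECT department, COUNT(*) as cnt
FROM employees
GROUP BY department
HAVING COUNT(*) > 1

Result:
  Finance: 2
  HR: 2
  Research: 2
  Support: 3

Note: HAVING filters groups after aggregation, WHERE filters rows before.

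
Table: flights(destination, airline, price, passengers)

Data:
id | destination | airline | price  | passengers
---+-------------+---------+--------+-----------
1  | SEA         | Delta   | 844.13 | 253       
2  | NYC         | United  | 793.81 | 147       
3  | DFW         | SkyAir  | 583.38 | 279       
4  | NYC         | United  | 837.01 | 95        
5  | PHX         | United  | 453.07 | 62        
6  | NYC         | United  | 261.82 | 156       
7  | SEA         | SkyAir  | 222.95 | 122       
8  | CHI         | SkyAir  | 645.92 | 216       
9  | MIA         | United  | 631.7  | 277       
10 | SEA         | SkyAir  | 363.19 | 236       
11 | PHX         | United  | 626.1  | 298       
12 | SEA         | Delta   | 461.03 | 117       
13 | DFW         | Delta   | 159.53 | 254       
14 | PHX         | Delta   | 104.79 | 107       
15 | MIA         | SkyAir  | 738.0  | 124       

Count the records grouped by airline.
SELECT airline, COUNT(*) as count
FROM flights
GROUP BY airline

Result:
  Delta: 4
  SkyAir: 5
  United: 6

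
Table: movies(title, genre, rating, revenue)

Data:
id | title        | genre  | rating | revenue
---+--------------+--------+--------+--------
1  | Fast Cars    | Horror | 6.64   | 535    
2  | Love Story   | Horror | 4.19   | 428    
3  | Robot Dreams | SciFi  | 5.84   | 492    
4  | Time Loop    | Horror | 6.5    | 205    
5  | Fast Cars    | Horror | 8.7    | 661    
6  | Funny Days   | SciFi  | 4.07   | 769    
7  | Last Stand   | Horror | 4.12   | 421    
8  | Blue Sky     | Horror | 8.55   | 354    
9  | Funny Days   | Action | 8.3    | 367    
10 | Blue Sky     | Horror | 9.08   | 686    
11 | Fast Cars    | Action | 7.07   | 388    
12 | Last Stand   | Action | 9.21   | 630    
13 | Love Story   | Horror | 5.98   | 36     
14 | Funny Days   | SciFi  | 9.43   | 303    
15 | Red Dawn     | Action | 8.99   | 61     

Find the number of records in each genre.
SELECT genre, COUNT(*) as count
FROM movies
GROUP BY genre

Result:
  Action: 4
  Horror: 8
  SciFi: 3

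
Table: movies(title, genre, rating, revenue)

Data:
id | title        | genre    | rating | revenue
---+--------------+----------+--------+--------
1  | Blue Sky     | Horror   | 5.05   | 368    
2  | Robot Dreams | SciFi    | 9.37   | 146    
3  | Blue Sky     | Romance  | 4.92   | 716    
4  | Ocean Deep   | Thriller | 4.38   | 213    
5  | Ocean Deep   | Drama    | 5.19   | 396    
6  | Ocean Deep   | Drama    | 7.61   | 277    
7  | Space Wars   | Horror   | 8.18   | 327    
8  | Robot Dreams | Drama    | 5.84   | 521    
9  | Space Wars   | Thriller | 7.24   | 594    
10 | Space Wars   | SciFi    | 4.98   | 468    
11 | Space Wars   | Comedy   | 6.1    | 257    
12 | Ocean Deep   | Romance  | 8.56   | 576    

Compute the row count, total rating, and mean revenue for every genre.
SELECT genre,
       COUNT(*) as cnt,
       SUM(rating) as total_rating,
       AVG(revenue) as avg_revenue
FROM movies
GROUP BY genre

Result:
  Comedy: 1 records, 6.10 total rating, 257.00 avg revenue
  Drama: 3 records, 18.64 total rating, 398.00 avg revenue
  Horror: 2 records, 13.23 total rating, 347.50 avg revenue
  Romance: 2 records, 13.48 total rating, 646.00 avg revenue
  SciFi: 2 records, 14.35 total rating, 307.00 avg revenue
  Thriller: 2 records, 11.62 total rating, 403.50 avg revenue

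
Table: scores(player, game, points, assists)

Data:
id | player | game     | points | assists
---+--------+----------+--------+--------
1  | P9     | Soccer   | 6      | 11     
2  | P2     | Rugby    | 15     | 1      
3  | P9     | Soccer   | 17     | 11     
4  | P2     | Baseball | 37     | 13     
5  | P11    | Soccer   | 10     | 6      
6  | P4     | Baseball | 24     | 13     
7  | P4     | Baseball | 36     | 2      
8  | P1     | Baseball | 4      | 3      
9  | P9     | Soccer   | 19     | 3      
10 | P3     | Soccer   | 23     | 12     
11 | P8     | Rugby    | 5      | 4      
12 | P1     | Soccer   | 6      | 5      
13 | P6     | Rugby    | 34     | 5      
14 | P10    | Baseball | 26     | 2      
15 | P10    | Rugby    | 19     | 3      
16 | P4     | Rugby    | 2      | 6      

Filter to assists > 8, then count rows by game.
SELECT game, COUNT(*)
FROM scores
WHERE assists > 8
GROUP BY game

Note: WHERE filters rows before grouping.

Result:
  Baseball: 2
  Soccer: 3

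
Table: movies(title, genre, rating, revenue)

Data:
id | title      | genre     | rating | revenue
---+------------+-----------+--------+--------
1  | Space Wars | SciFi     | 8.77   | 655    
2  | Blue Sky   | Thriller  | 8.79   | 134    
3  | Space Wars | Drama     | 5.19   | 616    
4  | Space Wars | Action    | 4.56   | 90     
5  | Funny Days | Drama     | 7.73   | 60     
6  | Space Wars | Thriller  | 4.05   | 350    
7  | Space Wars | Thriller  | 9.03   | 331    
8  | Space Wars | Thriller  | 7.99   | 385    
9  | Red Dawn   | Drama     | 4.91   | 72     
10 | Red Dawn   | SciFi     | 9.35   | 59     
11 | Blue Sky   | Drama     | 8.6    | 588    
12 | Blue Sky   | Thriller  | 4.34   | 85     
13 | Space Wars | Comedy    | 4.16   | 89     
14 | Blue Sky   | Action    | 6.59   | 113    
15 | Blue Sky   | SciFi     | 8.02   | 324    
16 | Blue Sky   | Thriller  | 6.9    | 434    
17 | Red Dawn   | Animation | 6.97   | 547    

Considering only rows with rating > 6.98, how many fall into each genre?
SELECT genre, COUNT(*)
FROM movies
WHERE rating > 6.98
GROUP BY genre

Note: WHERE filters rows before grouping.

Result:
  Drama: 2
  SciFi: 3
  Thriller: 3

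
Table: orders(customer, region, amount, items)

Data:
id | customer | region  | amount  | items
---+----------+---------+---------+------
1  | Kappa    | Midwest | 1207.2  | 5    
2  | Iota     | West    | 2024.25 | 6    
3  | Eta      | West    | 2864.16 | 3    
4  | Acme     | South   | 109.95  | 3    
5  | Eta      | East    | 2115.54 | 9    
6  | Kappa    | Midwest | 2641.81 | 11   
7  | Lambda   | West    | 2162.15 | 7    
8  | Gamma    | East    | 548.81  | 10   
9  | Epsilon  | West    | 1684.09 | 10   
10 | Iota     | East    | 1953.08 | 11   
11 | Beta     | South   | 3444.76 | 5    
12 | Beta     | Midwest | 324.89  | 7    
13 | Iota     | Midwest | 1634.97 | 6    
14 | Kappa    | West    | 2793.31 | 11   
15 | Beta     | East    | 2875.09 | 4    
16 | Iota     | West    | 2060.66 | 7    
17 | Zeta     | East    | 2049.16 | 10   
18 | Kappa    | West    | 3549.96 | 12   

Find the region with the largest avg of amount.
SELECT region, AVG(amount) as val
FROM orders
GROUP BY region
ORDER BY val DESC
LIMIT 1

Result: West with avg(amount) = 2448.37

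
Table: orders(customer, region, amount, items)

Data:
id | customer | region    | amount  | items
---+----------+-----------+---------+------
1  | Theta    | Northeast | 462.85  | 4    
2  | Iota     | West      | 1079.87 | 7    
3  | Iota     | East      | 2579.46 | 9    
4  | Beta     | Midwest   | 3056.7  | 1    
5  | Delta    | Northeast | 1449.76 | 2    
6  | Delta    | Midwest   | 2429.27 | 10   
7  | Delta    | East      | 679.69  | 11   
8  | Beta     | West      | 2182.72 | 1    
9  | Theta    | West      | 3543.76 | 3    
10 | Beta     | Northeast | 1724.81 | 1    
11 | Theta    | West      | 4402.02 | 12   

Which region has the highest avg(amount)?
SELECT region, AVG(amount) as val
FROM orders
GROUP BY region
ORDER BY val DESC
LIMIT 1

Result: West with avg(amount) = 2802.09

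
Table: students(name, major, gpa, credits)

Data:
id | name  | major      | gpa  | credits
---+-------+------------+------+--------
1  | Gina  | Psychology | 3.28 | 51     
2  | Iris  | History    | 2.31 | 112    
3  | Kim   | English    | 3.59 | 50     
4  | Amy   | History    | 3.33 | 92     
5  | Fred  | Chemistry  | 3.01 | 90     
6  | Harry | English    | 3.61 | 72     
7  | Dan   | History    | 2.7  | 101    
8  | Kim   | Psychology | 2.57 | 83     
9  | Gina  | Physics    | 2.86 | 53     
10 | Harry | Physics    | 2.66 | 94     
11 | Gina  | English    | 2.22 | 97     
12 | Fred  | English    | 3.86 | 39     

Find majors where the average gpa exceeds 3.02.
SELECT major, AVG(gpa)
FROM students
GROUP BY major
HAVING AVG(gpa) > 3.02

Result:
  English: avg=3.32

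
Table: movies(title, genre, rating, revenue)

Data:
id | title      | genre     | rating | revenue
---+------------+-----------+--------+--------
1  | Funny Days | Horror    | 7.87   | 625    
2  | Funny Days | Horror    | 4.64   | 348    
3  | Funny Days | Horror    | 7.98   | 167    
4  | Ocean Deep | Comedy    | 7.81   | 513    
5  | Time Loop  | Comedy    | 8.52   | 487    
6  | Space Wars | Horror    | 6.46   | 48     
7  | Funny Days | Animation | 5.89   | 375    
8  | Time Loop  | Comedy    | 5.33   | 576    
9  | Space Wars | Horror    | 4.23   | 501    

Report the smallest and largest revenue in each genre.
SELECT genre, MIN(revenue), MAX(revenue)
FROM movies
GROUP BY genre

Result:
  Animation: min=375, max=375
  Comedy: min=487, max=576
  Horror: min=48, max=625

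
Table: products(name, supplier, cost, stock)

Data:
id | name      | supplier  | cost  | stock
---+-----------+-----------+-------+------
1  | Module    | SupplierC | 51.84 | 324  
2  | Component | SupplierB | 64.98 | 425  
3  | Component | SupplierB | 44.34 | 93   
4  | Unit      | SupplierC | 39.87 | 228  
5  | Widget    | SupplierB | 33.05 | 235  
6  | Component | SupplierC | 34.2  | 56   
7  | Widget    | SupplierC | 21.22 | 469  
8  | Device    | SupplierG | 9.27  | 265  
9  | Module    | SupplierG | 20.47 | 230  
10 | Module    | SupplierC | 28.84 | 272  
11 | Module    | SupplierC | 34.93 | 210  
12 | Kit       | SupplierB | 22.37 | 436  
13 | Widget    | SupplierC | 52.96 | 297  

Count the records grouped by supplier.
SELECT supplier, COUNT(*) as count
FROM products
GROUP BY supplier

Result:
  SupplierB: 4
  SupplierC: 7
  SupplierG: 2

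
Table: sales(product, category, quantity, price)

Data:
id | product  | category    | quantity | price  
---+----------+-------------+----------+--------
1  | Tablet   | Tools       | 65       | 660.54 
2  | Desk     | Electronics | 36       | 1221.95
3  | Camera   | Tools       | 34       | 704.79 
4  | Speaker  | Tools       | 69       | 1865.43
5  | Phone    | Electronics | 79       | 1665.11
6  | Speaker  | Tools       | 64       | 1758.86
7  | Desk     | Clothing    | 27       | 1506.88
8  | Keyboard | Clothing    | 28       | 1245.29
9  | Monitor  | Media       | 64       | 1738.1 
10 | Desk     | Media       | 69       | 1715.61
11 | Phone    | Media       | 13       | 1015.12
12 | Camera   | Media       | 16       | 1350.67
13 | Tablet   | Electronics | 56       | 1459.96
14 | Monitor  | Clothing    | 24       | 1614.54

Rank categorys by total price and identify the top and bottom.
SELECT category, SUM(price)
FROM sales
GROUP BY category
ORDER BY SUM(price)

All groups:
  Electronics: 4347.02
  Clothing: 4366.71
  Tools: 4989.62
  Media: 5819.50

Highest: Media (5819.50)
Lowest: Electronics (4347.02)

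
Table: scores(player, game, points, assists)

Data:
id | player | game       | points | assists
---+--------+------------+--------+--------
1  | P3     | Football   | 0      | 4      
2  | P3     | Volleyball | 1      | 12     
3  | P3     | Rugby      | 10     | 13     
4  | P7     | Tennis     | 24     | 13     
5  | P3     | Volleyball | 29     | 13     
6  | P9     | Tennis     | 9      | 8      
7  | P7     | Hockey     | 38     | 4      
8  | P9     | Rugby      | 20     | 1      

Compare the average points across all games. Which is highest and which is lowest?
SELECT game, AVG(points)
FROM scores
GROUP BY game
ORDER BY AVG(points)

All groups:
  Football: 0.00
  Rugby: 15.00
  Volleyball: 15.00
  Tennis: 16.50
  Hockey: 38.00

Highest: Hockey (38.00)
Lowest: Football (0.00)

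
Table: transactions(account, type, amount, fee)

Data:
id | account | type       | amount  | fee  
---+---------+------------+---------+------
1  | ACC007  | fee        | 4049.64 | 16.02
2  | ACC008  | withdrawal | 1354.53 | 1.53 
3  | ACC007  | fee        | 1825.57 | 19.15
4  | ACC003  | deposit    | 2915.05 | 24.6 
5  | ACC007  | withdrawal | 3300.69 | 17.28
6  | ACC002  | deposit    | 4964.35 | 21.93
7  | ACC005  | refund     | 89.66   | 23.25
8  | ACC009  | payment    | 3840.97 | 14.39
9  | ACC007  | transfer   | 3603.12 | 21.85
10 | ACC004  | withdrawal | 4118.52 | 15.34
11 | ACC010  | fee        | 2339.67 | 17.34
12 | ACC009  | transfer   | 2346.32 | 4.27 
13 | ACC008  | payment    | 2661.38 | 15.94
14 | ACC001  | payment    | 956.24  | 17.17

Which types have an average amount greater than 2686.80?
SELECT type, AVG(amount)
FROM transactions
GROUP BY type
HAVING AVG(amount) > 2686.80

Result:
  deposit: avg=3939.70
  fee: avg=2738.29
  transfer: avg=2974.72
  withdrawal: avg=2924.58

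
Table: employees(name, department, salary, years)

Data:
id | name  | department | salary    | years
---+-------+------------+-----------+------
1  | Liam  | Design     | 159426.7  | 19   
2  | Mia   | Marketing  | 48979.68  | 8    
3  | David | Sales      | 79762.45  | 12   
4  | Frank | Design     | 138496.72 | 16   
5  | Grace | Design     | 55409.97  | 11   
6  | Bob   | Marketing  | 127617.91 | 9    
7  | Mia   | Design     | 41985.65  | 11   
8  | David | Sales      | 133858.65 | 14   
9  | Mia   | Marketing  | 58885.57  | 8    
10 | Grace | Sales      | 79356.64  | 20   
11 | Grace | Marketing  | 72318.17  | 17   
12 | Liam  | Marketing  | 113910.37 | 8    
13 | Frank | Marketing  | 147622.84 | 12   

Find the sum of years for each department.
SELECT department, SUM(years) as result
FROM employees
GROUP BY department

Result:
  Design: 57
  Marketing: 62
  Sales: 46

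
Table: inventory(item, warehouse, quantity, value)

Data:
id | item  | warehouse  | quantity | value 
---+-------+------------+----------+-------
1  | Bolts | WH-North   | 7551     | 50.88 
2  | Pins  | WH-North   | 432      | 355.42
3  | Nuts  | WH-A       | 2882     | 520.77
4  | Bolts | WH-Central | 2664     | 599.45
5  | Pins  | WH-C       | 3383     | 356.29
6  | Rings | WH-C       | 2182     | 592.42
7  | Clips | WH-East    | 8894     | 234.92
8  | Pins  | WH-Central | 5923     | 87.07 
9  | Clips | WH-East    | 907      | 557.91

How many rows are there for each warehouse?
SELECT warehouse, COUNT(*) as count
FROM inventory
GROUP BY warehouse

Result:
  WH-A: 1
  WH-C: 2
  WH-Central: 2
  WH-East: 2
  WH-North: 2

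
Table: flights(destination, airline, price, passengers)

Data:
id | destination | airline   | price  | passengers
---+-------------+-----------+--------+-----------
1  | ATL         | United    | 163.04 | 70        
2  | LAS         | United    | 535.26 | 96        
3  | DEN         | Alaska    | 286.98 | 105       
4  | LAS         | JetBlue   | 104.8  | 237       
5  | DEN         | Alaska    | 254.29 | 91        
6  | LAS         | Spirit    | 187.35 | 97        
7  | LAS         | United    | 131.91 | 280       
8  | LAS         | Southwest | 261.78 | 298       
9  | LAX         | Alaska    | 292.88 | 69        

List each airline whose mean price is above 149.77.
SELECT airline, AVG(price)
FROM flights
GROUP BY airline
HAVING AVG(price) > 149.77

Result:
  Alaska: avg=278.05
  Southwest: avg=261.78
  Spirit: avg=187.35
  United: avg=276.74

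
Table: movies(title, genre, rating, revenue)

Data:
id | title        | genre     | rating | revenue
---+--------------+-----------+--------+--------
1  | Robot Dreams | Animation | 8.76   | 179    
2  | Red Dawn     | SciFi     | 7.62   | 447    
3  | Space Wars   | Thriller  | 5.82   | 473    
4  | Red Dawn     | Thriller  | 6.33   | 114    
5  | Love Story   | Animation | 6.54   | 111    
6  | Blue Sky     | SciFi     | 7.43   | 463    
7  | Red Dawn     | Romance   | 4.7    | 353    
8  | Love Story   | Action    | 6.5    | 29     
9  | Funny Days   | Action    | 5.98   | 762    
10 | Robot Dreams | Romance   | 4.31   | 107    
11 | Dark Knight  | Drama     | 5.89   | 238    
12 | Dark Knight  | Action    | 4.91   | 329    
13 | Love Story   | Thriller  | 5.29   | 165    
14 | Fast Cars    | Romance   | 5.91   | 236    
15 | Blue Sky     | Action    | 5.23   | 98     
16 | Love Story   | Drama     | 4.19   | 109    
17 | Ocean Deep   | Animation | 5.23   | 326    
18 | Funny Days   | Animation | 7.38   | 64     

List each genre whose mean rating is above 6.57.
SELECT genre, AVG(rating)
FROM movies
GROUP BY genre
HAVING AVG(rating) > 6.57

Result:
  Animation: avg=6.98
  SciFi: avg=7.53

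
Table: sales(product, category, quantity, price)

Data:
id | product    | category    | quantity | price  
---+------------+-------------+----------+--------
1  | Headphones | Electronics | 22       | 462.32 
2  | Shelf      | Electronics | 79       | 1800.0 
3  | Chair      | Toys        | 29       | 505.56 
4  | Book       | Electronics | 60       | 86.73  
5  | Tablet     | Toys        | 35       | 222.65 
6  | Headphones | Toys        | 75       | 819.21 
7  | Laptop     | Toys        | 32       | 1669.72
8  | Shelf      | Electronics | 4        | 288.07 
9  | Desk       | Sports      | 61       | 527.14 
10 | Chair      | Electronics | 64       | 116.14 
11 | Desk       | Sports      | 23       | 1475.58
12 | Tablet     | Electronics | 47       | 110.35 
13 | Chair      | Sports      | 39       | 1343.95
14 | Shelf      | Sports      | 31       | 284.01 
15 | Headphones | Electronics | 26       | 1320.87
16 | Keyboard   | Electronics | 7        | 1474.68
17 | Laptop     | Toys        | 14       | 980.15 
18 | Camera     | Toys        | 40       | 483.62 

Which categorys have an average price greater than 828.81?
SELECT category, AVG(price)
FROM sales
GROUP BY category
HAVING AVG(price) > 828.81

Result:
  Sports: avg=907.67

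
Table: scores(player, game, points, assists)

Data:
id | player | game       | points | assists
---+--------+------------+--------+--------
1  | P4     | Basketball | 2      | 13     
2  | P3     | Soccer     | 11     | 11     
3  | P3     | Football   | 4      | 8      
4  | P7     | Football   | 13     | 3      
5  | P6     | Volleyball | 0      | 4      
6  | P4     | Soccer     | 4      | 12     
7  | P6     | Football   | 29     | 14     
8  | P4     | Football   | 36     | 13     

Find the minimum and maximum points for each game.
SELECT game, MIN(points), MAX(points)
FROM scores
GROUP BY game

Result:
  Basketball: min=2, max=2
  Football: min=4, max=36
  Soccer: min=4, max=11
  Volleyball: min=0, max=0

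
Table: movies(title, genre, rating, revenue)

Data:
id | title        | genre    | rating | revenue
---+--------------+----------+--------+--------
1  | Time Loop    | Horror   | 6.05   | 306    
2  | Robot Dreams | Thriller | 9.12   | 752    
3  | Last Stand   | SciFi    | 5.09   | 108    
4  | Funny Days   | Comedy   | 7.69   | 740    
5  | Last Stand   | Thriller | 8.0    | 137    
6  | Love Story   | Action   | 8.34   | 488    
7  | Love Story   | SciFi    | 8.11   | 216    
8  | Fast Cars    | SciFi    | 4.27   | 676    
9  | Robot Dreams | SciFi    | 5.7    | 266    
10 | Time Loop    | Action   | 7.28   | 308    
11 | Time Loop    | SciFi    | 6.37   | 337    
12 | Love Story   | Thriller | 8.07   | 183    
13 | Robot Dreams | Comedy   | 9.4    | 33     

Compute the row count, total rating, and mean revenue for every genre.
SELECT genre,
       COUNT(*) as cnt,
       SUM(rating) as total_rating,
       AVG(revenue) as avg_revenue
FROM movies
GROUP BY genre

Result:
  Action: 2 records, 15.62 total rating, 398.00 avg revenue
  Comedy: 2 records, 17.09 total rating, 386.50 avg revenue
  Horror: 1 records, 6.05 total rating, 306.00 avg revenue
  SciFi: 5 records, 29.54 total rating, 320.60 avg revenue
  Thriller: 3 records, 25.19 total rating, 357.33 avg revenue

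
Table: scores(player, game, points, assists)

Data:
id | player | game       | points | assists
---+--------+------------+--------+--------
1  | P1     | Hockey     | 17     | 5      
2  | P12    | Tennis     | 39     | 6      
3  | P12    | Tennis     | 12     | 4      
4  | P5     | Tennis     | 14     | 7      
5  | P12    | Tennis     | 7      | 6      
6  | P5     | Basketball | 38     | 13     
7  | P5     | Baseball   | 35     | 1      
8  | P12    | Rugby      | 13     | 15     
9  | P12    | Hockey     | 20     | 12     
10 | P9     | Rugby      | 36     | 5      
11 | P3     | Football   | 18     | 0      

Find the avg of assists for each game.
SELECT game, AVG(assists) as result
FROM scores
GROUP BY game

Result:
  Baseball: 1.00
  Basketball: 13.00
  Football: 0.00
  Hockey: 8.50
  Rugby: 10.00
  Tennis: 5.75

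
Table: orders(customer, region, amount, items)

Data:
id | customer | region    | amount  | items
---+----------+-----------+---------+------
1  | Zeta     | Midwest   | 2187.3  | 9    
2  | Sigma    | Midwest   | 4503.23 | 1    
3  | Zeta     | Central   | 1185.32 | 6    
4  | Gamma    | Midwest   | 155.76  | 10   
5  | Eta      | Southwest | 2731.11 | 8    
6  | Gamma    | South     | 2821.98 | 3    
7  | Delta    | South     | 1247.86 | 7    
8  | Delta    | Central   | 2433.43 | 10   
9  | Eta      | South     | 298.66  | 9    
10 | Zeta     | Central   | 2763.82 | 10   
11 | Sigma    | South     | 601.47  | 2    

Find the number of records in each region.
SELECT region, COUNT(*) as count
FROM orders
GROUP BY region

Result:
  Central: 3
  Midwest: 3
  South: 4
  Southwest: 1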